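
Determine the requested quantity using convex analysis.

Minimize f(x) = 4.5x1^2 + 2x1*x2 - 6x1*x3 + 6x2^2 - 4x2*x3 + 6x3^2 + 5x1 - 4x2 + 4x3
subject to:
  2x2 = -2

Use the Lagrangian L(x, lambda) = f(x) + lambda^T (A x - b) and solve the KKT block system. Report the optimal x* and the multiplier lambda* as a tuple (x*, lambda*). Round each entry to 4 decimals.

Form the Lagrangian:
  L(x, lambda) = (1/2) x^T Q x + c^T x + lambda^T (A x - b)
Stationarity (grad_x L = 0): Q x + c + A^T lambda = 0.
Primal feasibility: A x = b.

This gives the KKT block system:
  [ Q   A^T ] [ x     ]   [-c ]
  [ A    0  ] [ lambda ] = [ b ]

Solving the linear system:
  x*      = (-1.1667, -1, -1.25)
  lambda* = (6.6667)
  f(x*)   = 3.25

x* = (-1.1667, -1, -1.25), lambda* = (6.6667)


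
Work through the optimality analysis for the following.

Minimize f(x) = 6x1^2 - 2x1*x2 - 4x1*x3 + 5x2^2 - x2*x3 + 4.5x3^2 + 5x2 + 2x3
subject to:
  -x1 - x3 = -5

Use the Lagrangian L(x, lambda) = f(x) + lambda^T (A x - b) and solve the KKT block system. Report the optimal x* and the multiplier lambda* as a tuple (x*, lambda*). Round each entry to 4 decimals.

Form the Lagrangian:
  L(x, lambda) = (1/2) x^T Q x + c^T x + lambda^T (A x - b)
Stationarity (grad_x L = 0): Q x + c + A^T lambda = 0.
Primal feasibility: A x = b.

This gives the KKT block system:
  [ Q   A^T ] [ x     ]   [-c ]
  [ A    0  ] [ lambda ] = [ b ]

Solving the linear system:
  x*      = (2.3183, 0.2318, 2.6817)
  lambda* = (16.6298)
  f(x*)   = 44.8356

x* = (2.3183, 0.2318, 2.6817), lambda* = (16.6298)


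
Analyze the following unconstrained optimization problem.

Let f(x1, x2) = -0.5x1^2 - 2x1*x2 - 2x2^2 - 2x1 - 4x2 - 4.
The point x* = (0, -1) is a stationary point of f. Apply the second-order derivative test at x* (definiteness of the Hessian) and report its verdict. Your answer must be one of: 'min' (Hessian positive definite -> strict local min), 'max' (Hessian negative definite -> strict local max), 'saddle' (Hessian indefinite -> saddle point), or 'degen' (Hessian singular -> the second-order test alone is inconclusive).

Compute the Hessian H = grad^2 f:
  H = [[-1, -2], [-2, -4]]
Verify stationarity: grad f(x*) = H x* + g = (0, 0).
Eigenvalues of H: -5, 0.
H has a zero eigenvalue (singular; negative semidefinite but not definite), so H is neither positive definite, negative definite, nor indefinite. The second-order test alone is inconclusive -> degen.
(Indeed, f is constant along the null direction of H through x*, so x* is not a strict local extremum.)

degen


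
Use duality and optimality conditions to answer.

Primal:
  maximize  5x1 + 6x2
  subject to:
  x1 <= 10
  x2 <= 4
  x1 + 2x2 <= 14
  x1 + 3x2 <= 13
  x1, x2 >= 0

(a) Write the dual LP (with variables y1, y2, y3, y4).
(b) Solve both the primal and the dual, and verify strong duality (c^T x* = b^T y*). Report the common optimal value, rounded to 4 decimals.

The standard primal-dual pair for 'max c^T x s.t. A x <= b, x >= 0' is:
  Dual:  min b^T y  s.t.  A^T y >= c,  y >= 0.

So the dual LP is:
  minimize  10y1 + 4y2 + 14y3 + 13y4
  subject to:
    y1 + y3 + y4 >= 5
    y2 + 2y3 + 3y4 >= 6
    y1, y2, y3, y4 >= 0

Solving the primal: x* = (10, 1).
  primal value c^T x* = 56.
Solving the dual: y* = (3, 0, 0, 2).
  dual value b^T y* = 56.
Strong duality: c^T x* = b^T y*. Confirmed.

56


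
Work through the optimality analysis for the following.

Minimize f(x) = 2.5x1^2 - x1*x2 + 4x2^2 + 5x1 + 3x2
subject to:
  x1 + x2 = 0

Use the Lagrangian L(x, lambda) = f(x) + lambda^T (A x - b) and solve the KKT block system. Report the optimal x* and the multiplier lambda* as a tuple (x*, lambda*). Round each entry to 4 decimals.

Form the Lagrangian:
  L(x, lambda) = (1/2) x^T Q x + c^T x + lambda^T (A x - b)
Stationarity (grad_x L = 0): Q x + c + A^T lambda = 0.
Primal feasibility: A x = b.

This gives the KKT block system:
  [ Q   A^T ] [ x     ]   [-c ]
  [ A    0  ] [ lambda ] = [ b ]

Solving the linear system:
  x*      = (-0.1333, 0.1333)
  lambda* = (-4.2)
  f(x*)   = -0.1333

x* = (-0.1333, 0.1333), lambda* = (-4.2)


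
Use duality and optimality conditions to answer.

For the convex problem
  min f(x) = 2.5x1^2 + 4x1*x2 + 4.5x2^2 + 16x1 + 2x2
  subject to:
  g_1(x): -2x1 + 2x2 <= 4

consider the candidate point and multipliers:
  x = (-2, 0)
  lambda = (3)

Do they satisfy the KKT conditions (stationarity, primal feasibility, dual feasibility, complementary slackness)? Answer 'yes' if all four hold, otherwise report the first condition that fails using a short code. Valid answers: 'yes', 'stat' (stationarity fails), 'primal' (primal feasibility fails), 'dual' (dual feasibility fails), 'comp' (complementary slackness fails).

Gradient of f: grad f(x) = Q x + c = (6, -6)
Constraint values g_i(x) = a_i^T x - b_i:
  g_1((-2, 0)) = 0
Stationarity residual: grad f(x) + sum_i lambda_i a_i = (0, 0)
  -> stationarity OK
Primal feasibility (all g_i <= 0): OK
Dual feasibility (all lambda_i >= 0): OK
Complementary slackness (lambda_i * g_i(x) = 0 for all i): OK

Verdict: yes, KKT holds.

yes


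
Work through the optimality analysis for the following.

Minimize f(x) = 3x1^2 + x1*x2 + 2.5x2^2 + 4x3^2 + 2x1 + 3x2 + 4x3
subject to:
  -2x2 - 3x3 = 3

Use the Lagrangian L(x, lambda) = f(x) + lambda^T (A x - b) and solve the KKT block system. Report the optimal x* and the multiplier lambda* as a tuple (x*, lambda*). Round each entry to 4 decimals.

Form the Lagrangian:
  L(x, lambda) = (1/2) x^T Q x + c^T x + lambda^T (A x - b)
Stationarity (grad_x L = 0): Q x + c + A^T lambda = 0.
Primal feasibility: A x = b.

This gives the KKT block system:
  [ Q   A^T ] [ x     ]   [-c ]
  [ A    0  ] [ lambda ] = [ b ]

Solving the linear system:
  x*      = (-0.2274, -0.6358, -0.5762)
  lambda* = (-0.2031)
  f(x*)   = -2.0287

x* = (-0.2274, -0.6358, -0.5762), lambda* = (-0.2031)


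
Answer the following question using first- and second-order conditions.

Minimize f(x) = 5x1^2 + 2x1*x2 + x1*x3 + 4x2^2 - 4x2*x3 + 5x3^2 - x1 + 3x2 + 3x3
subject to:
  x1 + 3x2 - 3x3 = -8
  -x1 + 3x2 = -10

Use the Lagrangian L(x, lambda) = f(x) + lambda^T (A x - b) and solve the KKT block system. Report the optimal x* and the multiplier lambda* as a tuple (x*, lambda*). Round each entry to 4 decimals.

Form the Lagrangian:
  L(x, lambda) = (1/2) x^T Q x + c^T x + lambda^T (A x - b)
Stationarity (grad_x L = 0): Q x + c + A^T lambda = 0.
Primal feasibility: A x = b.

This gives the KKT block system:
  [ Q   A^T ] [ x     ]   [-c ]
  [ A    0  ] [ lambda ] = [ b ]

Solving the linear system:
  x*      = (0.5479, -3.1507, -0.3014)
  lambda* = (4.379, 2.2557)
  f(x*)   = 23.3425

x* = (0.5479, -3.1507, -0.3014), lambda* = (4.379, 2.2557)


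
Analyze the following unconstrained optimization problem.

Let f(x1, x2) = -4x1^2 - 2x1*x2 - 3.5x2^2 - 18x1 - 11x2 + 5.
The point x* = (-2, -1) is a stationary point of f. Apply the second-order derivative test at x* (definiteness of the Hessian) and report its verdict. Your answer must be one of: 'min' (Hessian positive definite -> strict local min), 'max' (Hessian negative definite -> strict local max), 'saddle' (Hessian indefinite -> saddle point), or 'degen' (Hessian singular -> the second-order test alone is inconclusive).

Compute the Hessian H = grad^2 f:
  H = [[-8, -2], [-2, -7]]
Verify stationarity: grad f(x*) = H x* + g = (0, 0).
Eigenvalues of H: -9.5616, -5.4384.
Both eigenvalues < 0, so H is negative definite -> x* is a strict local max.

max


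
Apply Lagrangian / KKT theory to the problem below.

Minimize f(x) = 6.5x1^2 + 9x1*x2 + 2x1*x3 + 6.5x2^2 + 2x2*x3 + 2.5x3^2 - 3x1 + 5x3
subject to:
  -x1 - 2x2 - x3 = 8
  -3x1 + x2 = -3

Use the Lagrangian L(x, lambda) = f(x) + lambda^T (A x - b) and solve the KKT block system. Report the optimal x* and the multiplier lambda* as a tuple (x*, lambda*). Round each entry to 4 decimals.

Form the Lagrangian:
  L(x, lambda) = (1/2) x^T Q x + c^T x + lambda^T (A x - b)
Stationarity (grad_x L = 0): Q x + c + A^T lambda = 0.
Primal feasibility: A x = b.

This gives the KKT block system:
  [ Q   A^T ] [ x     ]   [-c ]
  [ A    0  ] [ lambda ] = [ b ]

Solving the linear system:
  x*      = (0.2713, -2.1861, -3.8991)
  lambda* = (-18.3249, -2.8738)
  f(x*)   = 58.8344

x* = (0.2713, -2.1861, -3.8991), lambda* = (-18.3249, -2.8738)


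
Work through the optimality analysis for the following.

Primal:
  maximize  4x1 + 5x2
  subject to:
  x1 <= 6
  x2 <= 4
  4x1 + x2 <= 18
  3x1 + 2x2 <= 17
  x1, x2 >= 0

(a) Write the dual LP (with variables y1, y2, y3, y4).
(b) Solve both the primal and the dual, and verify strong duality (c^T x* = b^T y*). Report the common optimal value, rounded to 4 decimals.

The standard primal-dual pair for 'max c^T x s.t. A x <= b, x >= 0' is:
  Dual:  min b^T y  s.t.  A^T y >= c,  y >= 0.

So the dual LP is:
  minimize  6y1 + 4y2 + 18y3 + 17y4
  subject to:
    y1 + 4y3 + 3y4 >= 4
    y2 + y3 + 2y4 >= 5
    y1, y2, y3, y4 >= 0

Solving the primal: x* = (3, 4).
  primal value c^T x* = 32.
Solving the dual: y* = (0, 2.3333, 0, 1.3333).
  dual value b^T y* = 32.
Strong duality: c^T x* = b^T y*. Confirmed.

32


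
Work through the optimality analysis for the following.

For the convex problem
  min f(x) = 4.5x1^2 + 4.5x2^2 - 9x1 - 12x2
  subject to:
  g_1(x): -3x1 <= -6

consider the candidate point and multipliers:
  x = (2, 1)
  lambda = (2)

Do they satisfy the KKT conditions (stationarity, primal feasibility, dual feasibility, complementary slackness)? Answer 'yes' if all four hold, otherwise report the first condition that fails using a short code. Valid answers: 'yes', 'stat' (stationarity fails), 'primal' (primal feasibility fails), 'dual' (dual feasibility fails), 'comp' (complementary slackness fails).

Gradient of f: grad f(x) = Q x + c = (9, -3)
Constraint values g_i(x) = a_i^T x - b_i:
  g_1((2, 1)) = 0
Stationarity residual: grad f(x) + sum_i lambda_i a_i = (3, -3)
  -> stationarity FAILS
Primal feasibility (all g_i <= 0): OK
Dual feasibility (all lambda_i >= 0): OK
Complementary slackness (lambda_i * g_i(x) = 0 for all i): OK

Verdict: the first failing condition is stationarity -> stat.

stat


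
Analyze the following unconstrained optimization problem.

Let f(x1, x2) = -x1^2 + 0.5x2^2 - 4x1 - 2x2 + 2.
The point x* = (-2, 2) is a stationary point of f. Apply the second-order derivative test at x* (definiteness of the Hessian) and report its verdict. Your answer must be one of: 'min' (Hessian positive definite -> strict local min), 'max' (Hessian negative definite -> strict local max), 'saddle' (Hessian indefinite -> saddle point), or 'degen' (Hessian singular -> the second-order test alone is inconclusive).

Compute the Hessian H = grad^2 f:
  H = [[-2, 0], [0, 1]]
Verify stationarity: grad f(x*) = H x* + g = (0, 0).
Eigenvalues of H: -2, 1.
Eigenvalues have mixed signs, so H is indefinite -> x* is a saddle point.

saddle


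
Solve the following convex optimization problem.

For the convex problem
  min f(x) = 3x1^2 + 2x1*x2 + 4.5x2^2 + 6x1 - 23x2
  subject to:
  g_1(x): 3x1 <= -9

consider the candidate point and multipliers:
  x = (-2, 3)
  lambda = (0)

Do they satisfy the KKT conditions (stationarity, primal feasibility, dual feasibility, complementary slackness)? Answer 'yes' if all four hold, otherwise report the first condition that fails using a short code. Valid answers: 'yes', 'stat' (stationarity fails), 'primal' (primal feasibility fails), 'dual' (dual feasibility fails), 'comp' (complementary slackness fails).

Gradient of f: grad f(x) = Q x + c = (0, 0)
Constraint values g_i(x) = a_i^T x - b_i:
  g_1((-2, 3)) = 3
Stationarity residual: grad f(x) + sum_i lambda_i a_i = (0, 0)
  -> stationarity OK
Primal feasibility (all g_i <= 0): FAILS
Dual feasibility (all lambda_i >= 0): OK
Complementary slackness (lambda_i * g_i(x) = 0 for all i): OK

Verdict: the first failing condition is primal_feasibility -> primal.

primal


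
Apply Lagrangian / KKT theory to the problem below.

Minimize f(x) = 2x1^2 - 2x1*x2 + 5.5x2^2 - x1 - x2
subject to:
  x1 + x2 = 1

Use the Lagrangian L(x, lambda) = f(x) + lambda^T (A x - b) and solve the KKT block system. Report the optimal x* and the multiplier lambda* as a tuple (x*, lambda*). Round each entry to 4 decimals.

Form the Lagrangian:
  L(x, lambda) = (1/2) x^T Q x + c^T x + lambda^T (A x - b)
Stationarity (grad_x L = 0): Q x + c + A^T lambda = 0.
Primal feasibility: A x = b.

This gives the KKT block system:
  [ Q   A^T ] [ x     ]   [-c ]
  [ A    0  ] [ lambda ] = [ b ]

Solving the linear system:
  x*      = (0.6842, 0.3158)
  lambda* = (-1.1053)
  f(x*)   = 0.0526

x* = (0.6842, 0.3158), lambda* = (-1.1053)


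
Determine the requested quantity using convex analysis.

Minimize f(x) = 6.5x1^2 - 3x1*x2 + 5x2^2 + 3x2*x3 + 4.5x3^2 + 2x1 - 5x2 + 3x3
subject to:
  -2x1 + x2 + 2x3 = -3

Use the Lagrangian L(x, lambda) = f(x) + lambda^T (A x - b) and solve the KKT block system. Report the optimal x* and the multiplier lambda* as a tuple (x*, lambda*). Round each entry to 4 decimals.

Form the Lagrangian:
  L(x, lambda) = (1/2) x^T Q x + c^T x + lambda^T (A x - b)
Stationarity (grad_x L = 0): Q x + c + A^T lambda = 0.
Primal feasibility: A x = b.

This gives the KKT block system:
  [ Q   A^T ] [ x     ]   [-c ]
  [ A    0  ] [ lambda ] = [ b ]

Solving the linear system:
  x*      = (0.5334, 0.719, -1.3261)
  lambda* = (3.3888)
  f(x*)   = 1.8302

x* = (0.5334, 0.719, -1.3261), lambda* = (3.3888)


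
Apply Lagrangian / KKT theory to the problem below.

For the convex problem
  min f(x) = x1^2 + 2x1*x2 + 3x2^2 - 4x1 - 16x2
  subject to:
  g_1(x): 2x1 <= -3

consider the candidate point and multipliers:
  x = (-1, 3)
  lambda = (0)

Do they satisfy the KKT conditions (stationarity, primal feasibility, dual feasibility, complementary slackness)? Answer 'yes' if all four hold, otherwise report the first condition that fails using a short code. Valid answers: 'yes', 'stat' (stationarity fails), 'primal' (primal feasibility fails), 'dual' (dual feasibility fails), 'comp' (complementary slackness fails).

Gradient of f: grad f(x) = Q x + c = (0, 0)
Constraint values g_i(x) = a_i^T x - b_i:
  g_1((-1, 3)) = 1
Stationarity residual: grad f(x) + sum_i lambda_i a_i = (0, 0)
  -> stationarity OK
Primal feasibility (all g_i <= 0): FAILS
Dual feasibility (all lambda_i >= 0): OK
Complementary slackness (lambda_i * g_i(x) = 0 for all i): OK

Verdict: the first failing condition is primal_feasibility -> primal.

primal


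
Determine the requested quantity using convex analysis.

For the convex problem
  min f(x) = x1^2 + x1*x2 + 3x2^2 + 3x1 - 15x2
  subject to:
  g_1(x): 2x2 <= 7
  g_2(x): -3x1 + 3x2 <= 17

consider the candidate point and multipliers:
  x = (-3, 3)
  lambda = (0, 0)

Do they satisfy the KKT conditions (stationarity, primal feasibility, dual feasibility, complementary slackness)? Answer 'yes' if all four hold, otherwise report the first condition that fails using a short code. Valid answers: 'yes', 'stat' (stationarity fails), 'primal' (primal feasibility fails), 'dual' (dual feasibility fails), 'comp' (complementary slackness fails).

Gradient of f: grad f(x) = Q x + c = (0, 0)
Constraint values g_i(x) = a_i^T x - b_i:
  g_1((-3, 3)) = -1
  g_2((-3, 3)) = 1
Stationarity residual: grad f(x) + sum_i lambda_i a_i = (0, 0)
  -> stationarity OK
Primal feasibility (all g_i <= 0): FAILS
Dual feasibility (all lambda_i >= 0): OK
Complementary slackness (lambda_i * g_i(x) = 0 for all i): OK

Verdict: the first failing condition is primal_feasibility -> primal.

primal


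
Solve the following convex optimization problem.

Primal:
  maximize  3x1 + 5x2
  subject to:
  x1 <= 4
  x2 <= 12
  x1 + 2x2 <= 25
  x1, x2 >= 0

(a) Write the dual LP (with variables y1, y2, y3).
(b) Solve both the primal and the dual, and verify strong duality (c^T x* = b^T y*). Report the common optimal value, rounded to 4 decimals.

The standard primal-dual pair for 'max c^T x s.t. A x <= b, x >= 0' is:
  Dual:  min b^T y  s.t.  A^T y >= c,  y >= 0.

So the dual LP is:
  minimize  4y1 + 12y2 + 25y3
  subject to:
    y1 + y3 >= 3
    y2 + 2y3 >= 5
    y1, y2, y3 >= 0

Solving the primal: x* = (4, 10.5).
  primal value c^T x* = 64.5.
Solving the dual: y* = (0.5, 0, 2.5).
  dual value b^T y* = 64.5.
Strong duality: c^T x* = b^T y*. Confirmed.

64.5


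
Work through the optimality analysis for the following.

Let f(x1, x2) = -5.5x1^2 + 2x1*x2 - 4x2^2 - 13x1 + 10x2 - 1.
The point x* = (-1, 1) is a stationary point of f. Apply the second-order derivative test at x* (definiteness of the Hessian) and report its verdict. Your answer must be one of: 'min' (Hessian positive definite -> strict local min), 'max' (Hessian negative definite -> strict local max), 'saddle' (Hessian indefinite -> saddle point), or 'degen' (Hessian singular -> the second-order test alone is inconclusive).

Compute the Hessian H = grad^2 f:
  H = [[-11, 2], [2, -8]]
Verify stationarity: grad f(x*) = H x* + g = (0, 0).
Eigenvalues of H: -12, -7.
Both eigenvalues < 0, so H is negative definite -> x* is a strict local max.

max


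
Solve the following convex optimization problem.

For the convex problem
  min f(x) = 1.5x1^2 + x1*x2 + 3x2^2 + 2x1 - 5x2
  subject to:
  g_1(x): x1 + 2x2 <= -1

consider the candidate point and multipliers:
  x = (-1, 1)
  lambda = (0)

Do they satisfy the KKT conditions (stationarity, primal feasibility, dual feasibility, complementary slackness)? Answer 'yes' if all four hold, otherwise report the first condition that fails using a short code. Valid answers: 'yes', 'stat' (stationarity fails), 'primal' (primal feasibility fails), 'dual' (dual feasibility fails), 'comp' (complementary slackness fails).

Gradient of f: grad f(x) = Q x + c = (0, 0)
Constraint values g_i(x) = a_i^T x - b_i:
  g_1((-1, 1)) = 2
Stationarity residual: grad f(x) + sum_i lambda_i a_i = (0, 0)
  -> stationarity OK
Primal feasibility (all g_i <= 0): FAILS
Dual feasibility (all lambda_i >= 0): OK
Complementary slackness (lambda_i * g_i(x) = 0 for all i): OK

Verdict: the first failing condition is primal_feasibility -> primal.

primal


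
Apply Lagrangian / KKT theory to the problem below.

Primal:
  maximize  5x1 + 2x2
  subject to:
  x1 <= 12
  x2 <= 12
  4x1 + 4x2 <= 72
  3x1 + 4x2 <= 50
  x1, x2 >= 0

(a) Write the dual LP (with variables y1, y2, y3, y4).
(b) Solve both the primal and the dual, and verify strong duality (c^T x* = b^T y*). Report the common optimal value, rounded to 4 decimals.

The standard primal-dual pair for 'max c^T x s.t. A x <= b, x >= 0' is:
  Dual:  min b^T y  s.t.  A^T y >= c,  y >= 0.

So the dual LP is:
  minimize  12y1 + 12y2 + 72y3 + 50y4
  subject to:
    y1 + 4y3 + 3y4 >= 5
    y2 + 4y3 + 4y4 >= 2
    y1, y2, y3, y4 >= 0

Solving the primal: x* = (12, 3.5).
  primal value c^T x* = 67.
Solving the dual: y* = (3.5, 0, 0, 0.5).
  dual value b^T y* = 67.
Strong duality: c^T x* = b^T y*. Confirmed.

67


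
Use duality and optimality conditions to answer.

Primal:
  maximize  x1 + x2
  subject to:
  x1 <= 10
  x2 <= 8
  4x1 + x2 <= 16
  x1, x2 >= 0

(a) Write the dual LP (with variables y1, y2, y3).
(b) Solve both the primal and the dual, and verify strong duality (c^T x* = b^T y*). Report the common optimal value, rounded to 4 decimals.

The standard primal-dual pair for 'max c^T x s.t. A x <= b, x >= 0' is:
  Dual:  min b^T y  s.t.  A^T y >= c,  y >= 0.

So the dual LP is:
  minimize  10y1 + 8y2 + 16y3
  subject to:
    y1 + 4y3 >= 1
    y2 + y3 >= 1
    y1, y2, y3 >= 0

Solving the primal: x* = (2, 8).
  primal value c^T x* = 10.
Solving the dual: y* = (0, 0.75, 0.25).
  dual value b^T y* = 10.
Strong duality: c^T x* = b^T y*. Confirmed.

10


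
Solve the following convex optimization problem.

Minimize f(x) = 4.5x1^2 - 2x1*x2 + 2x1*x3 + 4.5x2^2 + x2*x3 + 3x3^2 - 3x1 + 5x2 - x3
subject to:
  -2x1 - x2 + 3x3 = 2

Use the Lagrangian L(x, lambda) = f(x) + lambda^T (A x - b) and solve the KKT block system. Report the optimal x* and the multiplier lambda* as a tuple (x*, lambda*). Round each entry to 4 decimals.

Form the Lagrangian:
  L(x, lambda) = (1/2) x^T Q x + c^T x + lambda^T (A x - b)
Stationarity (grad_x L = 0): Q x + c + A^T lambda = 0.
Primal feasibility: A x = b.

This gives the KKT block system:
  [ Q   A^T ] [ x     ]   [-c ]
  [ A    0  ] [ lambda ] = [ b ]

Solving the linear system:
  x*      = (0.0068, -0.6456, 0.456)
  lambda* = (-0.3679)
  f(x*)   = -1.4842

x* = (0.0068, -0.6456, 0.456), lambda* = (-0.3679)


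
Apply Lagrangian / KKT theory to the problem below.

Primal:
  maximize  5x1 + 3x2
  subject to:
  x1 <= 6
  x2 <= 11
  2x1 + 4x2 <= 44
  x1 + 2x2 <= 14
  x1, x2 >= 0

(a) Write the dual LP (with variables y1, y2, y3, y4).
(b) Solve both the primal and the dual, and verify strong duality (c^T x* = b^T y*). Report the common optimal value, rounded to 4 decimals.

The standard primal-dual pair for 'max c^T x s.t. A x <= b, x >= 0' is:
  Dual:  min b^T y  s.t.  A^T y >= c,  y >= 0.

So the dual LP is:
  minimize  6y1 + 11y2 + 44y3 + 14y4
  subject to:
    y1 + 2y3 + y4 >= 5
    y2 + 4y3 + 2y4 >= 3
    y1, y2, y3, y4 >= 0

Solving the primal: x* = (6, 4).
  primal value c^T x* = 42.
Solving the dual: y* = (3.5, 0, 0, 1.5).
  dual value b^T y* = 42.
Strong duality: c^T x* = b^T y*. Confirmed.

42


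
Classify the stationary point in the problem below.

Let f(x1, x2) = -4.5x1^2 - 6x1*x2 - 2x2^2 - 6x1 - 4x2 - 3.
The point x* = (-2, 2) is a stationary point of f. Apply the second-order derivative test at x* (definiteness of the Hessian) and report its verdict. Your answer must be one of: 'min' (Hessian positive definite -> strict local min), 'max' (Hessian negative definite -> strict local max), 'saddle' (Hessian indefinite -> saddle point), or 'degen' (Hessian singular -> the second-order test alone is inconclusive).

Compute the Hessian H = grad^2 f:
  H = [[-9, -6], [-6, -4]]
Verify stationarity: grad f(x*) = H x* + g = (0, 0).
Eigenvalues of H: -13, 0.
H has a zero eigenvalue (singular; negative semidefinite but not definite), so H is neither positive definite, negative definite, nor indefinite. The second-order test alone is inconclusive -> degen.
(Indeed, f is constant along the null direction of H through x*, so x* is not a strict local extremum.)

degen


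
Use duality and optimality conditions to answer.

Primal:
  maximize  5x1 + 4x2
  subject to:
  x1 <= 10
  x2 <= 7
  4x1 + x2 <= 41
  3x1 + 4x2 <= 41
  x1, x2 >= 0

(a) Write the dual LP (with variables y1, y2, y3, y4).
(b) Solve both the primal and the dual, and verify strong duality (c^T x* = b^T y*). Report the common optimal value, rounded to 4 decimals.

The standard primal-dual pair for 'max c^T x s.t. A x <= b, x >= 0' is:
  Dual:  min b^T y  s.t.  A^T y >= c,  y >= 0.

So the dual LP is:
  minimize  10y1 + 7y2 + 41y3 + 41y4
  subject to:
    y1 + 4y3 + 3y4 >= 5
    y2 + y3 + 4y4 >= 4
    y1, y2, y3, y4 >= 0

Solving the primal: x* = (9.4615, 3.1538).
  primal value c^T x* = 59.9231.
Solving the dual: y* = (0, 0, 0.6154, 0.8462).
  dual value b^T y* = 59.9231.
Strong duality: c^T x* = b^T y*. Confirmed.

59.9231


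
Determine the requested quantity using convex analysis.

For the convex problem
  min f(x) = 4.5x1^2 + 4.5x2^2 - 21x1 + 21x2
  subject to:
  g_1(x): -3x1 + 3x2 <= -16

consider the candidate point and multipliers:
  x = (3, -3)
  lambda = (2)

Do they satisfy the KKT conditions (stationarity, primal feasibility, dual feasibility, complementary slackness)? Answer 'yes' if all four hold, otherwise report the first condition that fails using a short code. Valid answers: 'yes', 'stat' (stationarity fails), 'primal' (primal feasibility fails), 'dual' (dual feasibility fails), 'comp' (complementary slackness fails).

Gradient of f: grad f(x) = Q x + c = (6, -6)
Constraint values g_i(x) = a_i^T x - b_i:
  g_1((3, -3)) = -2
Stationarity residual: grad f(x) + sum_i lambda_i a_i = (0, 0)
  -> stationarity OK
Primal feasibility (all g_i <= 0): OK
Dual feasibility (all lambda_i >= 0): OK
Complementary slackness (lambda_i * g_i(x) = 0 for all i): FAILS

Verdict: the first failing condition is complementary_slackness -> comp.

comp


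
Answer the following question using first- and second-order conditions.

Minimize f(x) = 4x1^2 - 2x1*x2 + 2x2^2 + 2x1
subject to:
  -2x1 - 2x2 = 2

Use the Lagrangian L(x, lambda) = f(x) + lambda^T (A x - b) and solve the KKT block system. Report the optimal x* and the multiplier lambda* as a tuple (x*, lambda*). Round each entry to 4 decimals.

Form the Lagrangian:
  L(x, lambda) = (1/2) x^T Q x + c^T x + lambda^T (A x - b)
Stationarity (grad_x L = 0): Q x + c + A^T lambda = 0.
Primal feasibility: A x = b.

This gives the KKT block system:
  [ Q   A^T ] [ x     ]   [-c ]
  [ A    0  ] [ lambda ] = [ b ]

Solving the linear system:
  x*      = (-0.5, -0.5)
  lambda* = (-0.5)
  f(x*)   = 0

x* = (-0.5, -0.5), lambda* = (-0.5)


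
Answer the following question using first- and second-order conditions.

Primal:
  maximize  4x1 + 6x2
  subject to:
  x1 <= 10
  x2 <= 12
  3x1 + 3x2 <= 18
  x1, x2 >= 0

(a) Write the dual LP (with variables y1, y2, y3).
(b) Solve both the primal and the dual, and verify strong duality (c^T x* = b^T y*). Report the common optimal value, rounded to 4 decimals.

The standard primal-dual pair for 'max c^T x s.t. A x <= b, x >= 0' is:
  Dual:  min b^T y  s.t.  A^T y >= c,  y >= 0.

So the dual LP is:
  minimize  10y1 + 12y2 + 18y3
  subject to:
    y1 + 3y3 >= 4
    y2 + 3y3 >= 6
    y1, y2, y3 >= 0

Solving the primal: x* = (0, 6).
  primal value c^T x* = 36.
Solving the dual: y* = (0, 0, 2).
  dual value b^T y* = 36.
Strong duality: c^T x* = b^T y*. Confirmed.

36


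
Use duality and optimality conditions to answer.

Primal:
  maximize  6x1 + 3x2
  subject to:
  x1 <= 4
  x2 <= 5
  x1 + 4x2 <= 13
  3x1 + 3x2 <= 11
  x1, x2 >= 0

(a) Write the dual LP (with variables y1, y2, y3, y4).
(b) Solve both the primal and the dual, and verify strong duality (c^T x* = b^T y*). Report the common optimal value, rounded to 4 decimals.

The standard primal-dual pair for 'max c^T x s.t. A x <= b, x >= 0' is:
  Dual:  min b^T y  s.t.  A^T y >= c,  y >= 0.

So the dual LP is:
  minimize  4y1 + 5y2 + 13y3 + 11y4
  subject to:
    y1 + y3 + 3y4 >= 6
    y2 + 4y3 + 3y4 >= 3
    y1, y2, y3, y4 >= 0

Solving the primal: x* = (3.6667, 0).
  primal value c^T x* = 22.
Solving the dual: y* = (0, 0, 0, 2).
  dual value b^T y* = 22.
Strong duality: c^T x* = b^T y*. Confirmed.

22


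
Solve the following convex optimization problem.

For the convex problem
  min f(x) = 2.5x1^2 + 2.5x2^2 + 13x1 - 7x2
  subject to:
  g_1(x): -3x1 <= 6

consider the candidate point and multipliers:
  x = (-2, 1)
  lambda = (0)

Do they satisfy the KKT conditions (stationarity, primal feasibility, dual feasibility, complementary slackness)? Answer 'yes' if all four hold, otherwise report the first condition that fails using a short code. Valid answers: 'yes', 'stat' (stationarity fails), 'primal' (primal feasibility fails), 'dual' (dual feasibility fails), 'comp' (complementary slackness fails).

Gradient of f: grad f(x) = Q x + c = (3, -2)
Constraint values g_i(x) = a_i^T x - b_i:
  g_1((-2, 1)) = 0
Stationarity residual: grad f(x) + sum_i lambda_i a_i = (3, -2)
  -> stationarity FAILS
Primal feasibility (all g_i <= 0): OK
Dual feasibility (all lambda_i >= 0): OK
Complementary slackness (lambda_i * g_i(x) = 0 for all i): OK

Verdict: the first failing condition is stationarity -> stat.

stat


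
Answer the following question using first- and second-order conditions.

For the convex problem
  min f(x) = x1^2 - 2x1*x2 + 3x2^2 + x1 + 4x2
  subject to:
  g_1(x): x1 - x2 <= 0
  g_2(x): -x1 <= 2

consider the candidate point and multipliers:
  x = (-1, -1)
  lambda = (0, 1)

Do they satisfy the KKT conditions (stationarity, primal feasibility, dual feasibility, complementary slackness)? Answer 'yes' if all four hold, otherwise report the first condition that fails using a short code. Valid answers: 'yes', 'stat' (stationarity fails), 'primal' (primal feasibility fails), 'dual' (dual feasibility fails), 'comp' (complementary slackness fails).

Gradient of f: grad f(x) = Q x + c = (1, 0)
Constraint values g_i(x) = a_i^T x - b_i:
  g_1((-1, -1)) = 0
  g_2((-1, -1)) = -1
Stationarity residual: grad f(x) + sum_i lambda_i a_i = (0, 0)
  -> stationarity OK
Primal feasibility (all g_i <= 0): OK
Dual feasibility (all lambda_i >= 0): OK
Complementary slackness (lambda_i * g_i(x) = 0 for all i): FAILS

Verdict: the first failing condition is complementary_slackness -> comp.

comp


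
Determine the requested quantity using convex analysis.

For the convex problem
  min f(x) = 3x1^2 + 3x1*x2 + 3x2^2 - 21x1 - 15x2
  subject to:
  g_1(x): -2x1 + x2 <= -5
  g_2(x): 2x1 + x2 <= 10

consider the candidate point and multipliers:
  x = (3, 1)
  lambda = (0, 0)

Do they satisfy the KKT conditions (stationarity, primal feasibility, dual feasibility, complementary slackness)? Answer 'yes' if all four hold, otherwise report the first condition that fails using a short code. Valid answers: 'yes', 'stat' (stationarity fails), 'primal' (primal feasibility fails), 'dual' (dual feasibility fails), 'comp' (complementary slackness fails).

Gradient of f: grad f(x) = Q x + c = (0, 0)
Constraint values g_i(x) = a_i^T x - b_i:
  g_1((3, 1)) = 0
  g_2((3, 1)) = -3
Stationarity residual: grad f(x) + sum_i lambda_i a_i = (0, 0)
  -> stationarity OK
Primal feasibility (all g_i <= 0): OK
Dual feasibility (all lambda_i >= 0): OK
Complementary slackness (lambda_i * g_i(x) = 0 for all i): OK

Verdict: yes, KKT holds.

yes


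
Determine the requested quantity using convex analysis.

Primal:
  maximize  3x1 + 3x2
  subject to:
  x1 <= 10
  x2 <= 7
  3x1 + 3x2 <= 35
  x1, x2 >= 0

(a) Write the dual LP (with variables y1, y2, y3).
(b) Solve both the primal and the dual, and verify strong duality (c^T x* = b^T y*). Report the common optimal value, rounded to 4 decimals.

The standard primal-dual pair for 'max c^T x s.t. A x <= b, x >= 0' is:
  Dual:  min b^T y  s.t.  A^T y >= c,  y >= 0.

So the dual LP is:
  minimize  10y1 + 7y2 + 35y3
  subject to:
    y1 + 3y3 >= 3
    y2 + 3y3 >= 3
    y1, y2, y3 >= 0

Solving the primal: x* = (4.6667, 7).
  primal value c^T x* = 35.
Solving the dual: y* = (0, 0, 1).
  dual value b^T y* = 35.
Strong duality: c^T x* = b^T y*. Confirmed.

35


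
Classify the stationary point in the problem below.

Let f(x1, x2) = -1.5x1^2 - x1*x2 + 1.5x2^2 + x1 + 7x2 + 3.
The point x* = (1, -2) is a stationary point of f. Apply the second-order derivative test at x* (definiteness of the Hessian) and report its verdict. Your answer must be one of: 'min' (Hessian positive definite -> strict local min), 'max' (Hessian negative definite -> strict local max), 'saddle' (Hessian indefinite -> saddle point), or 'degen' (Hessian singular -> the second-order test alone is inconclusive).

Compute the Hessian H = grad^2 f:
  H = [[-3, -1], [-1, 3]]
Verify stationarity: grad f(x*) = H x* + g = (0, 0).
Eigenvalues of H: -3.1623, 3.1623.
Eigenvalues have mixed signs, so H is indefinite -> x* is a saddle point.

saddle


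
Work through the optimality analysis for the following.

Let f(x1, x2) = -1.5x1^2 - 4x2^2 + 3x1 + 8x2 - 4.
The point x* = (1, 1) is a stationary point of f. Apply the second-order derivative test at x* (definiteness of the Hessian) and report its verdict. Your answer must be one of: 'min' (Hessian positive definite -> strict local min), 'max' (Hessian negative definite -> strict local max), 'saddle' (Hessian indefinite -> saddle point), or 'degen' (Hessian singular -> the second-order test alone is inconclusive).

Compute the Hessian H = grad^2 f:
  H = [[-3, 0], [0, -8]]
Verify stationarity: grad f(x*) = H x* + g = (0, 0).
Eigenvalues of H: -8, -3.
Both eigenvalues < 0, so H is negative definite -> x* is a strict local max.

max


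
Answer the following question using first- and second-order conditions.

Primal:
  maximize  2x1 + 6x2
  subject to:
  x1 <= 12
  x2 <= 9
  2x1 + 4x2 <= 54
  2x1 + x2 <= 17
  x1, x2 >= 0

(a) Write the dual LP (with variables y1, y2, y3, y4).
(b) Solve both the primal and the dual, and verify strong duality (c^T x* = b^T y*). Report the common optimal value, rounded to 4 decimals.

The standard primal-dual pair for 'max c^T x s.t. A x <= b, x >= 0' is:
  Dual:  min b^T y  s.t.  A^T y >= c,  y >= 0.

So the dual LP is:
  minimize  12y1 + 9y2 + 54y3 + 17y4
  subject to:
    y1 + 2y3 + 2y4 >= 2
    y2 + 4y3 + y4 >= 6
    y1, y2, y3, y4 >= 0

Solving the primal: x* = (4, 9).
  primal value c^T x* = 62.
Solving the dual: y* = (0, 5, 0, 1).
  dual value b^T y* = 62.
Strong duality: c^T x* = b^T y*. Confirmed.

62


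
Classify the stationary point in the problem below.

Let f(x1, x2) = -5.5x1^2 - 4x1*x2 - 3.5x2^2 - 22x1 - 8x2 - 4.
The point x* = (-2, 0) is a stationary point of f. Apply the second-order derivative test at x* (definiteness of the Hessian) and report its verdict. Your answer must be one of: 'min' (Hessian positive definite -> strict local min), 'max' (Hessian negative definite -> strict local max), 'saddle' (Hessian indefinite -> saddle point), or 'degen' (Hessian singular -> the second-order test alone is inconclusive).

Compute the Hessian H = grad^2 f:
  H = [[-11, -4], [-4, -7]]
Verify stationarity: grad f(x*) = H x* + g = (0, 0).
Eigenvalues of H: -13.4721, -4.5279.
Both eigenvalues < 0, so H is negative definite -> x* is a strict local max.

max


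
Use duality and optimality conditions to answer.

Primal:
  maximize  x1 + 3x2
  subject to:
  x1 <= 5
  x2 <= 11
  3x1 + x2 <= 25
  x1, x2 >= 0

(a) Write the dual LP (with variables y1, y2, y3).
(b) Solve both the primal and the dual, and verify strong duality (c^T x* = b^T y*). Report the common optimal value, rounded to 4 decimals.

The standard primal-dual pair for 'max c^T x s.t. A x <= b, x >= 0' is:
  Dual:  min b^T y  s.t.  A^T y >= c,  y >= 0.

So the dual LP is:
  minimize  5y1 + 11y2 + 25y3
  subject to:
    y1 + 3y3 >= 1
    y2 + y3 >= 3
    y1, y2, y3 >= 0

Solving the primal: x* = (4.6667, 11).
  primal value c^T x* = 37.6667.
Solving the dual: y* = (0, 2.6667, 0.3333).
  dual value b^T y* = 37.6667.
Strong duality: c^T x* = b^T y*. Confirmed.

37.6667


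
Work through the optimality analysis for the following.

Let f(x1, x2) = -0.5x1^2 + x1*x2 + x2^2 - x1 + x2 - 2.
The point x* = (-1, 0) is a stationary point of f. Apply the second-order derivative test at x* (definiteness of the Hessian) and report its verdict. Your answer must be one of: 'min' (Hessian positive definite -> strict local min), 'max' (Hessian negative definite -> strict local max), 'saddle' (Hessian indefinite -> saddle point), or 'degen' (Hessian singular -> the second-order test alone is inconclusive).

Compute the Hessian H = grad^2 f:
  H = [[-1, 1], [1, 2]]
Verify stationarity: grad f(x*) = H x* + g = (0, 0).
Eigenvalues of H: -1.3028, 2.3028.
Eigenvalues have mixed signs, so H is indefinite -> x* is a saddle point.

saddle


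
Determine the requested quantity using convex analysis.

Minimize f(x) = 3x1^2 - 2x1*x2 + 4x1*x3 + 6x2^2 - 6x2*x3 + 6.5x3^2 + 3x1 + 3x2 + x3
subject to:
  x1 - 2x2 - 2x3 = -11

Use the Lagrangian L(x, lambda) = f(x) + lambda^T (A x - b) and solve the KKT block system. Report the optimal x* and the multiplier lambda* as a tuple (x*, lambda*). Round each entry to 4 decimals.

Form the Lagrangian:
  L(x, lambda) = (1/2) x^T Q x + c^T x + lambda^T (A x - b)
Stationarity (grad_x L = 0): Q x + c + A^T lambda = 0.
Primal feasibility: A x = b.

This gives the KKT block system:
  [ Q   A^T ] [ x     ]   [-c ]
  [ A    0  ] [ lambda ] = [ b ]

Solving the linear system:
  x*      = (-2.71, 1.635, 2.51)
  lambda* = (6.49)
  f(x*)   = 35.3375

x* = (-2.71, 1.635, 2.51), lambda* = (6.49)


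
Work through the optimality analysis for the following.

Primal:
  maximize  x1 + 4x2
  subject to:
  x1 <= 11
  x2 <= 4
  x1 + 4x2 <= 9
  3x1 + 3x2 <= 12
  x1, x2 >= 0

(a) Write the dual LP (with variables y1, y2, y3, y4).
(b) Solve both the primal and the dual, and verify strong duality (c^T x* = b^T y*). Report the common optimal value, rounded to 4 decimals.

The standard primal-dual pair for 'max c^T x s.t. A x <= b, x >= 0' is:
  Dual:  min b^T y  s.t.  A^T y >= c,  y >= 0.

So the dual LP is:
  minimize  11y1 + 4y2 + 9y3 + 12y4
  subject to:
    y1 + y3 + 3y4 >= 1
    y2 + 4y3 + 3y4 >= 4
    y1, y2, y3, y4 >= 0

Solving the primal: x* = (2.3333, 1.6667).
  primal value c^T x* = 9.
Solving the dual: y* = (0, 0, 1, 0).
  dual value b^T y* = 9.
Strong duality: c^T x* = b^T y*. Confirmed.

9


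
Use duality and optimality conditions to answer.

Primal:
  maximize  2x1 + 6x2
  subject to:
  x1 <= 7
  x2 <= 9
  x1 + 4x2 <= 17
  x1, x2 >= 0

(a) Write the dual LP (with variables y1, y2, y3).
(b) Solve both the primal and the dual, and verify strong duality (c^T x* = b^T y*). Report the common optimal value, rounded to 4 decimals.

The standard primal-dual pair for 'max c^T x s.t. A x <= b, x >= 0' is:
  Dual:  min b^T y  s.t.  A^T y >= c,  y >= 0.

So the dual LP is:
  minimize  7y1 + 9y2 + 17y3
  subject to:
    y1 + y3 >= 2
    y2 + 4y3 >= 6
    y1, y2, y3 >= 0

Solving the primal: x* = (7, 2.5).
  primal value c^T x* = 29.
Solving the dual: y* = (0.5, 0, 1.5).
  dual value b^T y* = 29.
Strong duality: c^T x* = b^T y*. Confirmed.

29


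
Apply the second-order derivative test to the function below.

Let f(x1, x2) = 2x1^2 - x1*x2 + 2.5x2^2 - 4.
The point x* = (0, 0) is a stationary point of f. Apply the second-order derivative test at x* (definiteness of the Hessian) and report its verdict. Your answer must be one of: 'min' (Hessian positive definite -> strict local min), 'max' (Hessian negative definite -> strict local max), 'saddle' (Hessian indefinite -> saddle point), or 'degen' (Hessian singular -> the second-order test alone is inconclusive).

Compute the Hessian H = grad^2 f:
  H = [[4, -1], [-1, 5]]
Verify stationarity: grad f(x*) = H x* + g = (0, 0).
Eigenvalues of H: 3.382, 5.618.
Both eigenvalues > 0, so H is positive definite -> x* is a strict local min.

min


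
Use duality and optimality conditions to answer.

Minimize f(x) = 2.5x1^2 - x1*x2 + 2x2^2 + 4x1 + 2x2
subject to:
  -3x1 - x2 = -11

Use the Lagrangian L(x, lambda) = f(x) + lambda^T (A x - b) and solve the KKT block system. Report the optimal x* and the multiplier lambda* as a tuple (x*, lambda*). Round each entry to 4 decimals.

Form the Lagrangian:
  L(x, lambda) = (1/2) x^T Q x + c^T x + lambda^T (A x - b)
Stationarity (grad_x L = 0): Q x + c + A^T lambda = 0.
Primal feasibility: A x = b.

This gives the KKT block system:
  [ Q   A^T ] [ x     ]   [-c ]
  [ A    0  ] [ lambda ] = [ b ]

Solving the linear system:
  x*      = (3.0851, 1.7447)
  lambda* = (5.8936)
  f(x*)   = 40.3298

x* = (3.0851, 1.7447), lambda* = (5.8936)


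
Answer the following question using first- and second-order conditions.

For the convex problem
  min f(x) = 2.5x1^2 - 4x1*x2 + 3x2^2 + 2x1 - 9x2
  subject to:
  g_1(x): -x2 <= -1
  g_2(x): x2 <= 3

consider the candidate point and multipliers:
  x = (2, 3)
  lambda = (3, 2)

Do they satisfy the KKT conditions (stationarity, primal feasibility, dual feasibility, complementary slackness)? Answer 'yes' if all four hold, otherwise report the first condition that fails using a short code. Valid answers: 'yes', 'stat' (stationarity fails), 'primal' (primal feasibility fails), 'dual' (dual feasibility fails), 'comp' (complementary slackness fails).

Gradient of f: grad f(x) = Q x + c = (0, 1)
Constraint values g_i(x) = a_i^T x - b_i:
  g_1((2, 3)) = -2
  g_2((2, 3)) = 0
Stationarity residual: grad f(x) + sum_i lambda_i a_i = (0, 0)
  -> stationarity OK
Primal feasibility (all g_i <= 0): OK
Dual feasibility (all lambda_i >= 0): OK
Complementary slackness (lambda_i * g_i(x) = 0 for all i): FAILS

Verdict: the first failing condition is complementary_slackness -> comp.

comp


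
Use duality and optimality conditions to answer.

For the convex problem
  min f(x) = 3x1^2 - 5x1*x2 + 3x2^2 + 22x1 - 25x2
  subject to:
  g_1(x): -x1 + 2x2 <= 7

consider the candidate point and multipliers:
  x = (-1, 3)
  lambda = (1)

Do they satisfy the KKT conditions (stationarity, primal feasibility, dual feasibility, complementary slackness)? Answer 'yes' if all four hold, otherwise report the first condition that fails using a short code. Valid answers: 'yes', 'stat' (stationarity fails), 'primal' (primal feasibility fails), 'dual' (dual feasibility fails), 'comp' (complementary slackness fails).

Gradient of f: grad f(x) = Q x + c = (1, -2)
Constraint values g_i(x) = a_i^T x - b_i:
  g_1((-1, 3)) = 0
Stationarity residual: grad f(x) + sum_i lambda_i a_i = (0, 0)
  -> stationarity OK
Primal feasibility (all g_i <= 0): OK
Dual feasibility (all lambda_i >= 0): OK
Complementary slackness (lambda_i * g_i(x) = 0 for all i): OK

Verdict: yes, KKT holds.

yes
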